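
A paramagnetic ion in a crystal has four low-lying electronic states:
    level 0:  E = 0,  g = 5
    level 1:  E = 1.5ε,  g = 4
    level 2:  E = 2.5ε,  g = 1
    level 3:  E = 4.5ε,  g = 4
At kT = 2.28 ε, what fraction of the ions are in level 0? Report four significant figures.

0.6280

Eᵢ/kT = 0, 0.657895, 1.09649, 1.97368.
Z = Σ gᵢe^(−Eᵢ/kT) = 5·e^(−0) + 4·e^(−0.657895) + 1·e^(−1.09649) + 4·e^(−1.97368) = 5.00000 + 2.07176 + 0.334042 + 0.555778 = 7.96158.
P₀ = g₀ e^(−E₀/kT) / Z = 5.00000/7.96158 = 0.6280.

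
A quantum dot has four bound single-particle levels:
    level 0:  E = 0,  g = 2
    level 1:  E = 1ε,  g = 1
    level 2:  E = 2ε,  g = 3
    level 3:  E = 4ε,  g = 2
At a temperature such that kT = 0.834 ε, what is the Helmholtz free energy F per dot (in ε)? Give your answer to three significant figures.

Eᵢ/kT = 0, 1.1990, 2.3981, 4.7962.
Z = Σ gᵢe^(−Eᵢ/kT) = 2·e^(−0) + 1·e^(−1.1990) + 3·e^(−2.3981) + 2·e^(−4.7962) = 2.0000 + 0.30150 + 0.27267 + 0.016522 = 2.5907.
F = −kT ln Z = −0.834 × ln(2.5907) = −0.834 × 0.95193 = -0.794 ε.

-0.794 ε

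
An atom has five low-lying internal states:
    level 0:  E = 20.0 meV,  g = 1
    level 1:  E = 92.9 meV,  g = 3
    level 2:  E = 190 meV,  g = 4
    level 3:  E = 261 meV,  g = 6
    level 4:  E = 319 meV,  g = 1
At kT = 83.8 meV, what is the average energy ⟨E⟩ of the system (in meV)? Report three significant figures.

106 meV

Eᵢ/kT = 0.23866, 1.1086, 2.2673, 3.1146, 3.8067.
Z = Σ gᵢe^(−Eᵢ/kT) = 1·e^(−0.23866) + 3·e^(−1.1086) + 4·e^(−2.2673) + 6·e^(−3.1146) + 1·e^(−3.8067) = 0.78768 + 0.99006 + 0.41437 + 0.26638 + 0.022221 = 2.4807.
⟨E⟩ = Σ Eᵢ gᵢe^(−Eᵢ/kT) / Z = (20.0·0.78768 + 92.9·0.99006 + 190·0.41437 + 261·0.26638 + 319·0.022221) / 2.4807 = 106 meV.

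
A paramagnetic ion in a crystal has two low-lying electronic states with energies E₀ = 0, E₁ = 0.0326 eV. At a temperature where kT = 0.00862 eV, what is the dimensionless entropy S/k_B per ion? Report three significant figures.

0.107

Eᵢ/kT = 0, 3.7819.
Z = Σ e^(−Eᵢ/kT) = e^(−0) + e^(−3.7819) = 1.0000 + 0.022779 = 1.0228.
⟨E⟩ = Σ EᵢPᵢ = 0.00072604 eV.
S/k_B = ln Z + ⟨E⟩/kT = ln(1.0228) + 0.00072604/0.00862 = 0.022544 + 0.084227 = 0.107.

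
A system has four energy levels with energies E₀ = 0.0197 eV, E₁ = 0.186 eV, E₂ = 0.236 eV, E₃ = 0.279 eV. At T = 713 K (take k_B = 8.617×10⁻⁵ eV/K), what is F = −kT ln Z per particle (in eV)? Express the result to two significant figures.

k_BT = 8.617×10⁻⁵ × 713 K = 0.06144 eV.
Eᵢ/kT = 0.3206, 3.027, 3.841, 4.541.
Z = Σ e^(−Eᵢ/kT) = e^(−0.3206) + e^(−3.027) + e^(−3.841) + e^(−4.541) = 0.7257 + 0.04846 + 0.02147 + 0.01066 = 0.8063.
F = −kT ln Z = −0.06144 × ln(0.8063) = −0.06144 × -0.2153 = 0.013 eV.

0.013 eV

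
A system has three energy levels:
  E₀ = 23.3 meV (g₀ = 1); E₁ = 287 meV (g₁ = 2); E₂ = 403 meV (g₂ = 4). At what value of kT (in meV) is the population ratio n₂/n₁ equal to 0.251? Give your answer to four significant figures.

55.89 meV

n₂/n₁ = (g₂/g₁) exp[−(E₂−E₁)/kT] = 0.251.
⇒ (E₂−E₁)/kT = ln((4/2)/0.251) = ln(7.96813) = 2.07545.
kT = 116 meV / 2.07545 = 55.89 meV.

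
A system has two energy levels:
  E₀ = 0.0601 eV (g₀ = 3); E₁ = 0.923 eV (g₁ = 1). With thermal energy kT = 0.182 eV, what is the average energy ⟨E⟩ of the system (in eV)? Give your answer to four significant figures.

Eᵢ/kT = 0.330220, 5.07143.
Z = Σ gᵢe^(−Eᵢ/kT) = 3·e^(−0.330220) + 1·e^(−5.07143) = 2.15630 + 0.00627344 = 2.16257.
⟨E⟩ = Σ Eᵢ gᵢe^(−Eᵢ/kT) / Z = (0.0601·2.15630 + 0.923·0.00627344) / 2.16257 = 0.06260 eV.

0.06260 eV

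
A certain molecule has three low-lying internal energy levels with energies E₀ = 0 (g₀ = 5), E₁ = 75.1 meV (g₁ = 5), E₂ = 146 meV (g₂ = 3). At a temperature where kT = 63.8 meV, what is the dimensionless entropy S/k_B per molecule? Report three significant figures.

2.29

Eᵢ/kT = 0, 1.1771, 2.2884.
Z = Σ gᵢe^(−Eᵢ/kT) = 5·e^(−0) + 5·e^(−1.1771) + 3·e^(−2.2884) = 5.0000 + 1.5409 + 0.30429 = 6.8452.
⟨E⟩ = Σ EᵢPᵢ = 23.396 meV.
S/k_B = ln Z + ⟨E⟩/kT = ln(6.8452) + 23.396/63.8 = 1.9235 + 0.36671 = 2.29.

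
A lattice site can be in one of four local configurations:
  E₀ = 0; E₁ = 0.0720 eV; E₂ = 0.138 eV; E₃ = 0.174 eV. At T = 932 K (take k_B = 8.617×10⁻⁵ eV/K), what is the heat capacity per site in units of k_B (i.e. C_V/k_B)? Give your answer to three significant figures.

k_BT = 8.617×10⁻⁵ × 932 K = 0.080310 eV.
Eᵢ/kT = 0, 0.89653, 1.7183, 2.1666.
Z = Σ e^(−Eᵢ/kT) = e^(−0) + e^(−0.89653) + e^(−1.7183) + e^(−2.1666) = 1.0000 + 0.40798 + 0.17937 + 0.11457 = 1.7019.
⟨E⟩ = 0.043518 eV, ⟨E²⟩ = 0.0052880 eV².
C_V/k_B = (⟨E²⟩ − ⟨E⟩²)/(kT)² = (0.0052880 − 0.0018938)/0.0064497 = 0.526.

0.526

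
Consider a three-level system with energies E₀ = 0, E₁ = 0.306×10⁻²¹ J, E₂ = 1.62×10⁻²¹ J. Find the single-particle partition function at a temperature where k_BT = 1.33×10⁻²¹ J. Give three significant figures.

Eᵢ/kT = 0, 0.23008, 1.2180.
Z = Σ e^(−Eᵢ/kT) = e^(−0) + e^(−0.23008) + e^(−1.2180) = 1.0000 + 0.79447 + 0.29582 = 2.0903.

Z = 2.09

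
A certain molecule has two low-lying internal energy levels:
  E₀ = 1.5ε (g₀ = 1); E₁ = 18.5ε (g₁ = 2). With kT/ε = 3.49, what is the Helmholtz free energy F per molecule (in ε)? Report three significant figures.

1.45 ε

Eᵢ/kT = 0.42980, 5.3009.
Z = Σ gᵢe^(−Eᵢ/kT) = 1·e^(−0.42980) + 2·e^(−5.3009) = 0.65064 + 0.0099742 = 0.66061.
F = −kT ln Z = −3.49 × ln(0.66061) = −3.49 × -0.41459 = 1.45 ε.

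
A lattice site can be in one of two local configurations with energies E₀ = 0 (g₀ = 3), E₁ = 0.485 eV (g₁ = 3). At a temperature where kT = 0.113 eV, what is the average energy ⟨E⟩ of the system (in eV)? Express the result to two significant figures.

Eᵢ/kT = 0, 4.292.
Z = Σ gᵢe^(−Eᵢ/kT) = 3·e^(−0) + 3·e^(−4.292) = 3.000 + 0.04103 = 3.041.
⟨E⟩ = Σ Eᵢ gᵢe^(−Eᵢ/kT) / Z = (0·3.000 + 0.485·0.04103) / 3.041 = 0.0065 eV.

0.0065 eV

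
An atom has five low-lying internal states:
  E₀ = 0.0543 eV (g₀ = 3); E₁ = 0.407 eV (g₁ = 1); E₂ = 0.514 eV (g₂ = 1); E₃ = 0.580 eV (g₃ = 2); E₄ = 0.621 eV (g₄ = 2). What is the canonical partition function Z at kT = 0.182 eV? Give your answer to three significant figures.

Z = 2.54

Eᵢ/kT = 0.29835, 2.2363, 2.8242, 3.1868, 3.4121.
Z = Σ gᵢe^(−Eᵢ/kT) = 3·e^(−0.29835) + 1·e^(−2.2363) + 1·e^(−2.8242) + 2·e^(−3.1868) + 2·e^(−3.4121) = 2.2261 + 0.10685 + 0.059356 + 0.082608 + 0.065944 = 2.5409.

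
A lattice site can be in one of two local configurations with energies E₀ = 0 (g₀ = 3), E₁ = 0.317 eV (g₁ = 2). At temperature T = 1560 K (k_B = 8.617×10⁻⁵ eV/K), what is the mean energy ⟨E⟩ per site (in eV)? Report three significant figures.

k_BT = 8.617×10⁻⁵ × 1560 K = 0.13443 eV.
Eᵢ/kT = 0, 2.3581.
Z = Σ gᵢe^(−Eᵢ/kT) = 3·e^(−0) + 2·e^(−2.3581) = 3.0000 + 0.18920 = 3.1892.
⟨E⟩ = Σ Eᵢ gᵢe^(−Eᵢ/kT) / Z = (0·3.0000 + 0.317·0.18920) / 3.1892 = 0.0188 eV.

0.0188 eV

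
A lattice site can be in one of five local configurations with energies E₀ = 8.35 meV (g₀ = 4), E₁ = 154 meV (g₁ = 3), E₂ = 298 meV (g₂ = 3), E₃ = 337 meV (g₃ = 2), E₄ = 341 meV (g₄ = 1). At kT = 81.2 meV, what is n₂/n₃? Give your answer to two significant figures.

n₂/n₃ = (g₂/g₃) exp[−(E₂−E₃)/kT] = (3/2) × exp(−(-39 meV)/(81.2 meV)) = (3/2) × exp(0.4803) = 2.4.

2.4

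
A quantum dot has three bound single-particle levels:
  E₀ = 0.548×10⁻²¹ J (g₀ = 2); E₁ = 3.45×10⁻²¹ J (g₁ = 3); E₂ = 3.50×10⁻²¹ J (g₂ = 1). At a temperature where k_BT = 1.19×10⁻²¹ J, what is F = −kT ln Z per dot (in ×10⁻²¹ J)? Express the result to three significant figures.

-0.466 ×10⁻²¹ J

Eᵢ/kT = 0.46050, 2.8992, 2.9412.
Z = Σ gᵢe^(−Eᵢ/kT) = 2·e^(−0.46050) + 3·e^(−2.8992) + 1·e^(−2.9412) = 1.2619 + 0.16520 + 0.052802 = 1.4799.
F = −kT ln Z = −1.19 × ln(1.4799) = −1.19 × 0.39197 = -0.466 ×10⁻²¹ J.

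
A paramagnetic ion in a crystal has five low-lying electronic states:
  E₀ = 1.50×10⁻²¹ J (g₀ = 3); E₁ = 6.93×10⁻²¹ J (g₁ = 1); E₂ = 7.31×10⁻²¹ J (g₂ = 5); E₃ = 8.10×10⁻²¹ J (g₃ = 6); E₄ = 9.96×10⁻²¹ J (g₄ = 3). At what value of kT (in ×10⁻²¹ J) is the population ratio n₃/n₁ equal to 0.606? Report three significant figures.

n₃/n₁ = (g₃/g₁) exp[−(E₃−E₁)/kT] = 0.606.
⇒ (E₃−E₁)/kT = ln((6/1)/0.606) = ln(9.9010) = 2.2926.
kT = 1.17 ×10⁻²¹ J / 2.2926 = 0.510 ×10⁻²¹ J.

0.510 ×10⁻²¹ J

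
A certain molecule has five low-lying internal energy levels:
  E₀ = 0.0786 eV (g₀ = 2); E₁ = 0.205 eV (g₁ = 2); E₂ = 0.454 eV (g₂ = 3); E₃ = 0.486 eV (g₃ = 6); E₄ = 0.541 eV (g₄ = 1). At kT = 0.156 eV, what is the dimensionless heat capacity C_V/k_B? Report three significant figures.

0.999

Eᵢ/kT = 0.50385, 1.3141, 2.9103, 3.1154, 3.4679.
Z = Σ gᵢe^(−Eᵢ/kT) = 2·e^(−0.50385) + 2·e^(−1.3141) + 3·e^(−2.9103) + 6·e^(−3.1154) + 1·e^(−3.4679) = 1.2084 + 0.53743 + 0.16338 + 0.26616 + 0.031182 = 2.2066.
⟨E⟩ = 0.19285 eV, ⟨E²⟩ = 0.061506 eV².
C_V/k_B = (⟨E²⟩ − ⟨E⟩²)/(kT)² = (0.061506 − 0.037191)/0.024336 = 0.999.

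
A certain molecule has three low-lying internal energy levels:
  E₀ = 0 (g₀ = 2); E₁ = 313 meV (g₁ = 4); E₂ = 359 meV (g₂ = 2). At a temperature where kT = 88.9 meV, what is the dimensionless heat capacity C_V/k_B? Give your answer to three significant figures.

Eᵢ/kT = 0, 3.5208, 4.0382.
Z = Σ gᵢe^(−Eᵢ/kT) = 2·e^(−0) + 4·e^(−3.5208) + 2·e^(−4.0382) = 2.0000 + 0.11830 + 0.035258 = 2.1536.
⟨E⟩ = 23.071 meV, ⟨E²⟩ = 7491.6 meV².
C_V/k_B = (⟨E²⟩ − ⟨E⟩²)/(kT)² = (7491.6 − 532.27)/7903.2 = 0.881.

0.881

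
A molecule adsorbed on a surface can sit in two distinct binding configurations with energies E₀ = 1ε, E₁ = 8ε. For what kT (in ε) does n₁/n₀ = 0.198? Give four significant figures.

n₁/n₀ = exp[−(E₁−E₀)/kT] = 0.198.
⇒ (E₁−E₀)/kT = ln(1/0.198) = ln(5.05051) = 1.61949.
kT = 7ε / 1.61949 = 4.322 ε.

4.322 ε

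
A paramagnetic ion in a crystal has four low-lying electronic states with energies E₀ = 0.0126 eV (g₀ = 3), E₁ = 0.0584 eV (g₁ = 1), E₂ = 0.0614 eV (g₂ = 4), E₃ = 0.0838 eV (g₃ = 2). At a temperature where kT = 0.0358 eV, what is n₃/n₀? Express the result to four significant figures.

n₃/n₀ = (g₃/g₀) exp[−(E₃−E₀)/kT] = (2/3) × exp(−(0.0712 eV)/(0.0358 eV)) = (2/3) × exp(-1.98883) = 0.09124.

0.09124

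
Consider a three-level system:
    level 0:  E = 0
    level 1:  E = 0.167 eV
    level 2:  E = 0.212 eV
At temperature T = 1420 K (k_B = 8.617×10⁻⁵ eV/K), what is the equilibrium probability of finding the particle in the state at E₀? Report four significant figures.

k_BT = 8.617×10⁻⁵ × 1420 K = 0.122361 eV.
Eᵢ/kT = 0, 1.36481, 1.73258.
Z = Σ e^(−Eᵢ/kT) = e^(−0) + e^(−1.36481) + e^(−1.73258) = 1.00000 + 0.255429 + 0.176828 = 1.43226.
P₀ = e^(−E₀/kT) / Z = 1.00000/1.43226 = 0.6982.

0.6982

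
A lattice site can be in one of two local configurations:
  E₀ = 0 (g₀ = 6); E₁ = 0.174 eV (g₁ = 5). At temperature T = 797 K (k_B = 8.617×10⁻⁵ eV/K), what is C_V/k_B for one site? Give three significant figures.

0.374

k_BT = 8.617×10⁻⁵ × 797 K = 0.068677 eV.
Eᵢ/kT = 0, 2.5336.
Z = Σ gᵢe^(−Eᵢ/kT) = 6·e^(−0) + 5·e^(−2.5336) = 6.0000 + 0.39686 = 6.3969.
⟨E⟩ = 0.010795 eV, ⟨E²⟩ = 0.0018783 eV².
C_V/k_B = (⟨E²⟩ − ⟨E⟩²)/(kT)² = (0.0018783 − 0.00011653)/0.0047165 = 0.374.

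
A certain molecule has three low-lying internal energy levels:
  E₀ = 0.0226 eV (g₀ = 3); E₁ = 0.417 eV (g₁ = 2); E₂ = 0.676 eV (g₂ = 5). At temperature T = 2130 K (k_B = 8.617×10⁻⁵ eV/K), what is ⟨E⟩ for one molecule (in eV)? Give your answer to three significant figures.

k_BT = 8.617×10⁻⁵ × 2130 K = 0.18354 eV.
Eᵢ/kT = 0.12313, 2.2720, 3.6831.
Z = Σ gᵢe^(−Eᵢ/kT) = 3·e^(−0.12313) + 2·e^(−2.2720) + 5·e^(−3.6831) = 2.6524 + 0.20621 + 0.12572 = 2.9843.
⟨E⟩ = Σ Eᵢ gᵢe^(−Eᵢ/kT) / Z = (0.0226·2.6524 + 0.417·0.20621 + 0.676·0.12572) / 2.9843 = 0.0774 eV.

0.0774 eV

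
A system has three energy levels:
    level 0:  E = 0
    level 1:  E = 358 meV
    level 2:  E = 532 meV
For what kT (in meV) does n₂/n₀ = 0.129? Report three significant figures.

260 meV

n₂/n₀ = exp[−(E₂−E₀)/kT] = 0.129.
⇒ (E₂−E₀)/kT = ln(1/0.129) = ln(7.7519) = 2.0479.
kT = 532 meV / 2.0479 = 260 meV.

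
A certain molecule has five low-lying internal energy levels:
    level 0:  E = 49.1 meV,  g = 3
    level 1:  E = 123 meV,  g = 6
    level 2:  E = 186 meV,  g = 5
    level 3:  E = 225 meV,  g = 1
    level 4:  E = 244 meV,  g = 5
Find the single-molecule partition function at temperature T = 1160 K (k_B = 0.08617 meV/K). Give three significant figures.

k_BT = 0.08617 × 1160 K = 99.957 meV.
Eᵢ/kT = 0.49121, 1.2305, 1.8608, 2.2510, 2.4410.
Z = Σ gᵢe^(−Eᵢ/kT) = 3·e^(−0.49121) + 6·e^(−1.2305) + 5·e^(−1.8608) + 1·e^(−2.2510) + 5·e^(−2.4410) = 1.8357 + 1.7529 + 0.77774 + 0.10529 + 0.43537 = 4.9070.

Z = 4.91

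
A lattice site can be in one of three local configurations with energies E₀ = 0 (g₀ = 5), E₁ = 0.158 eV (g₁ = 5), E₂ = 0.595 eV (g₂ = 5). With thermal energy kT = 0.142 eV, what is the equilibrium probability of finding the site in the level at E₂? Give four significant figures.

0.01127

Eᵢ/kT = 0, 1.11268, 4.19014.
Z = Σ gᵢe^(−Eᵢ/kT) = 5·e^(−0) + 5·e^(−1.11268) + 5·e^(−4.19014) = 5.00000 + 1.64338 + 0.0757208 = 6.71910.
P₂ = g₂ e^(−E₂/kT) / Z = 0.0757208/6.71910 = 0.01127.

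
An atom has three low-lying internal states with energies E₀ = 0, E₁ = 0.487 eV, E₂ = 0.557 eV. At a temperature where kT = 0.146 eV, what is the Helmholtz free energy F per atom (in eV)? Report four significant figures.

Eᵢ/kT = 0, 3.33562, 3.81507.
Z = Σ e^(−Eᵢ/kT) = e^(−0) + e^(−3.33562) + e^(−3.81507) = 1.00000 + 0.0355925 + 0.0220362 = 1.05763.
F = −kT ln Z = −0.146 × ln(1.05763) = −0.146 × 0.0560306 = -0.008180 eV.

-0.008180 eV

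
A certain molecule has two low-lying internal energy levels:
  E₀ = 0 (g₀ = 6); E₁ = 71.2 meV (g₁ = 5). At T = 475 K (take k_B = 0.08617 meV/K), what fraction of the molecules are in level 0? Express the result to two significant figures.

0.87

k_BT = 0.08617 × 475 K = 40.93 meV.
Eᵢ/kT = 0, 1.740.
Z = Σ gᵢe^(−Eᵢ/kT) = 6·e^(−0) + 5·e^(−1.740) = 6.000 + 0.8776 = 6.878.
P₀ = g₀ e^(−E₀/kT) / Z = 6.000/6.878 = 0.87.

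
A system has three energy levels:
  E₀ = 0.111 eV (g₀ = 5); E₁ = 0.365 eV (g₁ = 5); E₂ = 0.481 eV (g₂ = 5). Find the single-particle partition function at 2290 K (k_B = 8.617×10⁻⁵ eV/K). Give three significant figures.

k_BT = 8.617×10⁻⁵ × 2290 K = 0.19733 eV.
Eᵢ/kT = 0.56251, 1.8497, 2.4375.
Z = Σ gᵢe^(−Eᵢ/kT) = 5·e^(−0.56251) + 5·e^(−1.8497) + 5·e^(−2.4375) = 2.8489 + 0.78642 + 0.43690 = 4.0722.

Z = 4.07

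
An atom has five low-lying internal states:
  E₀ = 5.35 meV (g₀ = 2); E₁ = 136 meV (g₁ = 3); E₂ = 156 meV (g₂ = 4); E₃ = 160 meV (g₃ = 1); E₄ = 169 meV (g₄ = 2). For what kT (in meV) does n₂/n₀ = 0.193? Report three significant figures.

n₂/n₀ = (g₂/g₀) exp[−(E₂−E₀)/kT] = 0.193.
⇒ (E₂−E₀)/kT = ln((4/2)/0.193) = ln(10.363) = 2.3382.
kT = 150.65 meV / 2.3382 = 64.4 meV.

64.4 meV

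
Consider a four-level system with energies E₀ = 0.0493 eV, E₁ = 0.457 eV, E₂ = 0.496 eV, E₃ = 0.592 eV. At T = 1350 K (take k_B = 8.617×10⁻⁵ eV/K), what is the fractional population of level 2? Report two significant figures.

0.020

k_BT = 8.617×10⁻⁵ × 1350 K = 0.1163 eV.
Eᵢ/kT = 0.4239, 3.929, 4.265, 5.090.
Z = Σ e^(−Eᵢ/kT) = e^(−0.4239) + e^(−3.929) + e^(−4.265) + e^(−5.090) = 0.6545 + 0.01966 + 0.01405 + 0.006158 = 0.6944.
P₂ = e^(−E₂/kT) / Z = 0.01405/0.6944 = 0.020.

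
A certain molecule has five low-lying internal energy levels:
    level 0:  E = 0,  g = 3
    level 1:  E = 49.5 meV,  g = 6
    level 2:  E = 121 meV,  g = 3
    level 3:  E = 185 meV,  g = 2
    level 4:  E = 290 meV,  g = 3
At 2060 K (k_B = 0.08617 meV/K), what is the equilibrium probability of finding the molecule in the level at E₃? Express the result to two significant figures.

0.068

k_BT = 0.08617 × 2060 K = 177.5 meV.
Eᵢ/kT = 0, 0.2789, 0.6817, 1.042, 1.634.
Z = Σ gᵢe^(−Eᵢ/kT) = 3·e^(−0) + 6·e^(−0.2789) + 3·e^(−0.6817) + 2·e^(−1.042) + 3·e^(−1.634) = 3.000 + 4.540 + 1.517 + 0.7055 + 0.5854 = 10.35.
P₃ = g₃ e^(−E₃/kT) / Z = 0.7055/10.35 = 0.068.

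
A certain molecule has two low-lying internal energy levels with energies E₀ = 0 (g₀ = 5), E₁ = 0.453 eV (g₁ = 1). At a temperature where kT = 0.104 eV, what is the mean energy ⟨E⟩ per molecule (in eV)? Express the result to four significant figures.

0.001160 eV

Eᵢ/kT = 0, 4.35577.
Z = Σ gᵢe^(−Eᵢ/kT) = 5·e^(−0) + 1·e^(−4.35577) = 5.00000 + 0.0128326 = 5.01283.
⟨E⟩ = Σ Eᵢ gᵢe^(−Eᵢ/kT) / Z = (0·5.00000 + 0.453·0.0128326) / 5.01283 = 0.001160 eV.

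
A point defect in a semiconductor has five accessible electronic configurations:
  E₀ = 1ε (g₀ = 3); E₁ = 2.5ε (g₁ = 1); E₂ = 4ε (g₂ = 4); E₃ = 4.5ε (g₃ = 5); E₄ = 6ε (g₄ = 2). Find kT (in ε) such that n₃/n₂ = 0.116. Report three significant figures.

n₃/n₂ = (g₃/g₂) exp[−(E₃−E₂)/kT] = 0.116.
⇒ (E₃−E₂)/kT = ln((5/4)/0.116) = ln(10.776) = 2.3773.
kT = 0.5ε / 2.3773 = 0.210 ε.

0.210 ε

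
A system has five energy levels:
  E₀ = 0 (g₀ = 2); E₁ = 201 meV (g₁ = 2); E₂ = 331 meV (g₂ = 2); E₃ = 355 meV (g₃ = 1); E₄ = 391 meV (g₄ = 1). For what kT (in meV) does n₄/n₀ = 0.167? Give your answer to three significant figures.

357 meV

n₄/n₀ = (g₄/g₀) exp[−(E₄−E₀)/kT] = 0.167.
⇒ (E₄−E₀)/kT = ln((1/2)/0.167) = ln(2.9940) = 1.0966.
kT = 391 meV / 1.0966 = 357 meV.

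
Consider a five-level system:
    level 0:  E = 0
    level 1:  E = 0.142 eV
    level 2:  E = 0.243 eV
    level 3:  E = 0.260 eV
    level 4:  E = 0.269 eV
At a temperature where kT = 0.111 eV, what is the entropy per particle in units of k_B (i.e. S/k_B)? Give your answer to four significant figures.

1.115

Eᵢ/kT = 0, 1.27928, 2.18919, 2.34234, 2.42342.
Z = Σ e^(−Eᵢ/kT) = e^(−0) + e^(−1.27928) + e^(−2.18919) + e^(−2.34234) + e^(−2.42342) = 1.00000 + 0.278238 + 0.112007 + 0.0961025 + 0.0886180 = 1.57497.
⟨E⟩ = Σ EᵢPᵢ = 0.0733680 eV.
S/k_B = ln Z + ⟨E⟩/kT = ln(1.57497) + 0.0733680/0.111 = 0.454236 + 0.660973 = 1.115.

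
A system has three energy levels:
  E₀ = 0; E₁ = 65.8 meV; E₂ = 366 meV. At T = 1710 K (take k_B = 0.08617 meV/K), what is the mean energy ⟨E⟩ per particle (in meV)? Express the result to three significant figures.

42.1 meV

k_BT = 0.08617 × 1710 K = 147.35 meV.
Eᵢ/kT = 0, 0.44656, 2.4839.
Z = Σ e^(−Eᵢ/kT) = e^(−0) + e^(−0.44656) + e^(−2.4839) = 1.0000 + 0.63983 + 0.083417 = 1.7232.
⟨E⟩ = Σ Eᵢ e^(−Eᵢ/kT) / Z = (0·1.0000 + 65.8·0.63983 + 366·0.083417) / 1.7232 = 42.1 meV.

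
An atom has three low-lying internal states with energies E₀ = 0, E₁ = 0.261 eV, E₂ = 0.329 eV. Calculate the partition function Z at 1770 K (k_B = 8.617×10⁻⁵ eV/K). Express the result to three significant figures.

k_BT = 8.617×10⁻⁵ × 1770 K = 0.15252 eV.
Eᵢ/kT = 0, 1.7113, 2.1571.
Z = Σ e^(−Eᵢ/kT) = e^(−0) + e^(−1.7113) + e^(−2.1571) = 1.0000 + 0.18063 + 0.11566 = 1.2963.

Z = 1.30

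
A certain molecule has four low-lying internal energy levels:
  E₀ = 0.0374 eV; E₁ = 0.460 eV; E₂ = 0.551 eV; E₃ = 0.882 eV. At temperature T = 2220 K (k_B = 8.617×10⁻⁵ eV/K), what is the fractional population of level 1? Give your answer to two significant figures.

k_BT = 8.617×10⁻⁵ × 2220 K = 0.1913 eV.
Eᵢ/kT = 0.1955, 2.405, 2.880, 4.611.
Z = Σ e^(−Eᵢ/kT) = e^(−0.1955) + e^(−2.405) + e^(−2.880) + e^(−4.611) = 0.8224 + 0.09027 + 0.05613 + 0.009942 = 0.9787.
P₁ = e^(−E₁/kT) / Z = 0.09027/0.9787 = 0.092.

0.092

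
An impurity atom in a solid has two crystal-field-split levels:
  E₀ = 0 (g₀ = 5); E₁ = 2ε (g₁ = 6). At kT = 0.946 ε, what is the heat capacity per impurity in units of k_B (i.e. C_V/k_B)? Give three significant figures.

0.494

Eᵢ/kT = 0, 2.1142.
Z = Σ gᵢe^(−Eᵢ/kT) = 5·e^(−0) + 6·e^(−2.1142) = 5.0000 + 0.72438 = 5.7244.
⟨E⟩ = 0.25309 ε, ⟨E²⟩ = 0.50617 ε².
C_V/k_B = (⟨E²⟩ − ⟨E⟩²)/(kT)² = (0.50617 − 0.064055)/0.89492 = 0.494.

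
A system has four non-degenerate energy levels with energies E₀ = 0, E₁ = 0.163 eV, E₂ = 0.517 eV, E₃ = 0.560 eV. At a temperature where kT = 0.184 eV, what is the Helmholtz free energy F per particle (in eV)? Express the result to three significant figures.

-0.0771 eV

Eᵢ/kT = 0, 0.88587, 2.8098, 3.0435.
Z = Σ e^(−Eᵢ/kT) = e^(−0) + e^(−0.88587) + e^(−2.8098) + e^(−3.0435) = 1.0000 + 0.41236 + 0.060217 + 0.047668 = 1.5202.
F = −kT ln Z = −0.184 × ln(1.5202) = −0.184 × 0.41884 = -0.0771 eV.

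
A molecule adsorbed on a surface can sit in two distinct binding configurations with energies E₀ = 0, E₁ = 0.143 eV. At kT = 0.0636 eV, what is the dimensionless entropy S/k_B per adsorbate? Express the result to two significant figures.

Eᵢ/kT = 0, 2.248.
Z = Σ e^(−Eᵢ/kT) = e^(−0) + e^(−2.248) = 1.000 + 0.1056 = 1.106.
⟨E⟩ = Σ EᵢPᵢ = 0.01365 eV.
S/k_B = ln Z + ⟨E⟩/kT = ln(1.106) + 0.01365/0.0636 = 0.1007 + 0.2146 = 0.32.

0.32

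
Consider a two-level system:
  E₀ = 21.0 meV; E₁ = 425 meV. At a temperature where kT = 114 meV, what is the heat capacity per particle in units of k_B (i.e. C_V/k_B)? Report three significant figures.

0.343

Eᵢ/kT = 0.18421, 3.7281.
Z = Σ e^(−Eᵢ/kT) = e^(−0.18421) + e^(−3.7281) = 0.83176 + 0.024038 = 0.85580.
⟨E⟩ = 32.348 meV, ⟨E²⟩ = 5502.1 meV².
C_V/k_B = (⟨E²⟩ − ⟨E⟩²)/(kT)² = (5502.1 − 1046.4)/12996 = 0.343.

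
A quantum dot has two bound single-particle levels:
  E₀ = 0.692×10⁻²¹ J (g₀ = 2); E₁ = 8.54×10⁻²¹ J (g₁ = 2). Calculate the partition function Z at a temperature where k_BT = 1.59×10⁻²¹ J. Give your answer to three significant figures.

Z = 1.30

Eᵢ/kT = 0.43522, 5.3711.
Z = Σ gᵢe^(−Eᵢ/kT) = 2·e^(−0.43522) + 2·e^(−5.3711) = 1.2942 + 0.0092980 = 1.3035.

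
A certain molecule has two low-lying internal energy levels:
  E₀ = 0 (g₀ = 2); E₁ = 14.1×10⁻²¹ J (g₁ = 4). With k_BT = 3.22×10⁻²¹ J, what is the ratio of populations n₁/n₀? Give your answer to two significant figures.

n₁/n₀ = (g₁/g₀) exp[−(E₁−E₀)/kT] = (4/2) × exp(−(14.1 ×10⁻²¹ J)/(3.22 ×10⁻²¹ J)) = (4/2) × exp(-4.379) = 0.025.

0.025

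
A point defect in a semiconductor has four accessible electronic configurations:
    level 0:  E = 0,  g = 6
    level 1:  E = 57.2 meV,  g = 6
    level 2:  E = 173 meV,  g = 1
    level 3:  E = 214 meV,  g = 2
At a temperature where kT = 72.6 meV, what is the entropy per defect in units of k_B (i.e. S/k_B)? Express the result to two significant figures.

2.5

Eᵢ/kT = 0, 0.7879, 2.383, 2.948.
Z = Σ gᵢe^(−Eᵢ/kT) = 6·e^(−0) + 6·e^(−0.7879) + 1·e^(−2.383) + 2·e^(−2.948) = 6.000 + 2.729 + 0.09227 + 0.1049 = 8.926.
⟨E⟩ = Σ EᵢPᵢ = 21.79 meV.
S/k_B = ln Z + ⟨E⟩/kT = ln(8.926) + 21.79/72.6 = 2.189 + 0.3001 = 2.5.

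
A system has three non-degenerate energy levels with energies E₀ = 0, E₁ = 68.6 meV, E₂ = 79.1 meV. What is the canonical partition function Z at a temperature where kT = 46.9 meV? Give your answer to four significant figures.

Z = 1.417

Eᵢ/kT = 0, 1.46269, 1.68657.
Z = Σ e^(−Eᵢ/kT) = e^(−0) + e^(−1.46269) + e^(−1.68657) = 1.00000 + 0.231612 + 0.185154 = 1.41677.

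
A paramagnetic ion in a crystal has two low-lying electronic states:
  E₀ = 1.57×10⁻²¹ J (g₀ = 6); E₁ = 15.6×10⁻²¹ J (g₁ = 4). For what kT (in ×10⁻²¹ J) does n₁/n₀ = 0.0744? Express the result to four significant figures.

6.398 ×10⁻²¹ J

n₁/n₀ = (g₁/g₀) exp[−(E₁−E₀)/kT] = 0.0744.
⇒ (E₁−E₀)/kT = ln((4/6)/0.0744) = ln(8.96057) = 2.19283.
kT = 14.03 ×10⁻²¹ J / 2.19283 = 6.398 ×10⁻²¹ J.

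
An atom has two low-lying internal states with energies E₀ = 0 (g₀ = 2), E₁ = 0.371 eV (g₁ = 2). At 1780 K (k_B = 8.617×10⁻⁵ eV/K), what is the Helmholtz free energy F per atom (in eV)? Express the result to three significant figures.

k_BT = 8.617×10⁻⁵ × 1780 K = 0.15338 eV.
Eᵢ/kT = 0, 2.4188.
Z = Σ gᵢe^(−Eᵢ/kT) = 2·e^(−0) + 2·e^(−2.4188) = 2.0000 + 0.17806 = 2.1781.
F = −kT ln Z = −0.15338 × ln(2.1781) = −0.15338 × 0.77845 = -0.119 eV.

-0.119 eV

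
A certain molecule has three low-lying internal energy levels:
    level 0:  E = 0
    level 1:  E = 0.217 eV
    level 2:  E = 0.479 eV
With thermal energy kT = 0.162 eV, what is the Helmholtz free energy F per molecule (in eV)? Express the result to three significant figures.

-0.0442 eV

Eᵢ/kT = 0, 1.3395, 2.9568.
Z = Σ e^(−Eᵢ/kT) = e^(−0) + e^(−1.3395) + e^(−2.9568) = 1.0000 + 0.26198 + 0.051985 = 1.3140.
F = −kT ln Z = −0.162 × ln(1.3140) = −0.162 × 0.27308 = -0.0442 eV.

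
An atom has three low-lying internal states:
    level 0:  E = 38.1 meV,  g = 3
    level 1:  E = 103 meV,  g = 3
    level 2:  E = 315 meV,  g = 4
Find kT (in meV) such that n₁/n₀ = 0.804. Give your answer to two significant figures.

300 meV

n₁/n₀ = (g₁/g₀) exp[−(E₁−E₀)/kT] = 0.804.
⇒ (E₁−E₀)/kT = ln((3/3)/0.804) = ln(1.244) = 0.2183.
kT = 64.9 meV / 0.2183 = 300 meV.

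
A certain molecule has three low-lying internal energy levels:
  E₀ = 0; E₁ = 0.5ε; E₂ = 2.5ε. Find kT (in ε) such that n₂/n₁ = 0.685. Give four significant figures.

5.286 ε

n₂/n₁ = exp[−(E₂−E₁)/kT] = 0.685.
⇒ (E₂−E₁)/kT = ln(1/0.685) = ln(1.45985) = 0.378334.
kT = 2.0ε / 0.378334 = 5.286 ε.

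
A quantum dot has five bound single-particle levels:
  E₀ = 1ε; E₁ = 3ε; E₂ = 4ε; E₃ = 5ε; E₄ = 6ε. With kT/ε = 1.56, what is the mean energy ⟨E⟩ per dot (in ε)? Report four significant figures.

1.976 ε

Eᵢ/kT = 0.641026, 1.92308, 2.56410, 3.20513, 3.84615.
Z = Σ e^(−Eᵢ/kT) = e^(−0.641026) + e^(−1.92308) + e^(−2.56410) + e^(−3.20513) + e^(−3.84615) = 0.526752 + 0.146156 + 0.0769884 + 0.0405536 + 0.0213618 = 0.811812.
⟨E⟩ = Σ Eᵢ e^(−Eᵢ/kT) / Z = (1·0.526752 + 3·0.146156 + 4·0.0769884 + 5·0.0405536 + 6·0.0213618) / 0.811812 = 1.976 ε.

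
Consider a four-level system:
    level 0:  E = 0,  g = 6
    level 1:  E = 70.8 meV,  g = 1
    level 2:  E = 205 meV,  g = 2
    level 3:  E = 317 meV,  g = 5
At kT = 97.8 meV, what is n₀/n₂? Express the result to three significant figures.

24.4

n₀/n₂ = (g₀/g₂) exp[−(E₀−E₂)/kT] = (6/2) × exp(−(-205 meV)/(97.8 meV)) = (6/2) × exp(2.0961) = 24.4.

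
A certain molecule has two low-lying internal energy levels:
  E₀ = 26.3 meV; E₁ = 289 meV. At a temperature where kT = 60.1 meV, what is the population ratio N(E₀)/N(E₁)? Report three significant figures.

79.1

n₀/n₁ = exp[−(E₀−E₁)/kT] = exp(−(-262.7 meV)/(60.1 meV)) = exp(4.3710) = 79.1.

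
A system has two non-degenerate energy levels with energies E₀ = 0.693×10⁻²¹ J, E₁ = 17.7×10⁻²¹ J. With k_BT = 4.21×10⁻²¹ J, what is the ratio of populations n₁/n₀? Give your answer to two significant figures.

0.018

n₁/n₀ = exp[−(E₁−E₀)/kT] = exp(−(17.007 ×10⁻²¹ J)/(4.21 ×10⁻²¹ J)) = exp(-4.040) = 0.018.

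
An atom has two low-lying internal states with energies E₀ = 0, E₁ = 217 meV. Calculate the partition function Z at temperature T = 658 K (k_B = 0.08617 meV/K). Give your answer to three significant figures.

k_BT = 0.08617 × 658 K = 56.700 meV.
Eᵢ/kT = 0, 3.8272.
Z = Σ e^(−Eᵢ/kT) = e^(−0) + e^(−3.8272) = 1.0000 + 0.021770 = 1.0218.

Z = 1.02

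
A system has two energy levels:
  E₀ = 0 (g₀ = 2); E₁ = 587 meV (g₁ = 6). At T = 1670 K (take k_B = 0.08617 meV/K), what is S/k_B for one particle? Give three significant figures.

k_BT = 0.08617 × 1670 K = 143.90 meV.
Eᵢ/kT = 0, 4.0792.
Z = Σ gᵢe^(−Eᵢ/kT) = 2·e^(−0) + 6·e^(−4.0792) = 2.0000 + 0.10153 = 2.1015.
⟨E⟩ = Σ EᵢPᵢ = 28.360 meV.
S/k_B = ln Z + ⟨E⟩/kT = ln(2.1015) + 28.360/143.90 = 0.74265 + 0.19708 = 0.940.

0.940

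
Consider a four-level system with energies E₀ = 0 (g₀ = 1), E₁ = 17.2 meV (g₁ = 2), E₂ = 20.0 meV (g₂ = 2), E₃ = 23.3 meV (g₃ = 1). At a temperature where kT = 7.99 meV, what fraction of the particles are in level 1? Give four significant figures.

Eᵢ/kT = 0, 2.15269, 2.50313, 2.91615.
Z = Σ gᵢe^(−Eᵢ/kT) = 1·e^(−0) + 2·e^(−2.15269) + 2·e^(−2.50313) + 1·e^(−2.91615) = 1.00000 + 0.232342 + 0.163657 + 0.0541417 = 1.45014.
P₁ = g₁ e^(−E₁/kT) / Z = 0.232342/1.45014 = 0.1602.

0.1602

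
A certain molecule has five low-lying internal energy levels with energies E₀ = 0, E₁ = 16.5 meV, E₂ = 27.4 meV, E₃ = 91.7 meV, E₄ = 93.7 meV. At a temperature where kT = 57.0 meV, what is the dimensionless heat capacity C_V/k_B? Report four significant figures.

Eᵢ/kT = 0, 0.289474, 0.480702, 1.60877, 1.64386.
Z = Σ e^(−Eᵢ/kT) = e^(−0) + e^(−0.289474) + e^(−0.480702) + e^(−1.60877) + e^(−1.64386) = 1.00000 + 0.748657 + 0.618349 + 0.200134 + 0.193233 = 2.76037.
⟨E⟩ = 23.8207 meV, ⟨E²⟩ = 1466.28 meV².
C_V/k_B = (⟨E²⟩ − ⟨E⟩²)/(kT)² = (1466.28 − 567.426)/3249.00 = 0.2767.

0.2767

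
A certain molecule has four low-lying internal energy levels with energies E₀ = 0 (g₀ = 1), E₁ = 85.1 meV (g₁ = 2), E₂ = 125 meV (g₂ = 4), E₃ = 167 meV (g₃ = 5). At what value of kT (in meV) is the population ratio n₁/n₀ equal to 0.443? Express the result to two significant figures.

n₁/n₀ = (g₁/g₀) exp[−(E₁−E₀)/kT] = 0.443.
⇒ (E₁−E₀)/kT = ln((2/1)/0.443) = ln(4.515) = 1.507.
kT = 85.1 meV / 1.507 = 56 meV.

56 meV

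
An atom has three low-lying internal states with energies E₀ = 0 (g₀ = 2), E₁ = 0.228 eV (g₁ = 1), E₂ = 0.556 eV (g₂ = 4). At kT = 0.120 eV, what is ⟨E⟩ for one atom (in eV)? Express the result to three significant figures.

0.0255 eV

Eᵢ/kT = 0, 1.9000, 4.6333.
Z = Σ gᵢe^(−Eᵢ/kT) = 2·e^(−0) + 1·e^(−1.9000) + 4·e^(−4.6333) = 2.0000 + 0.14957 + 0.038890 = 2.1885.
⟨E⟩ = Σ Eᵢ gᵢe^(−Eᵢ/kT) / Z = (0·2.0000 + 0.228·0.14957 + 0.556·0.038890) / 2.1885 = 0.0255 eV.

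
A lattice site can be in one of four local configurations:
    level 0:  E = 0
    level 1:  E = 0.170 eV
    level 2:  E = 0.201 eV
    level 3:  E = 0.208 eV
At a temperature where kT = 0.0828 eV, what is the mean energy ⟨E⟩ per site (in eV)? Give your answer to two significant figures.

0.043 eV

Eᵢ/kT = 0, 2.053, 2.428, 2.512.
Z = Σ e^(−Eᵢ/kT) = e^(−0) + e^(−2.053) + e^(−2.428) + e^(−2.512) = 1.000 + 0.1283 + 0.08821 + 0.08111 = 1.298.
⟨E⟩ = Σ Eᵢ e^(−Eᵢ/kT) / Z = (0·1.000 + 0.170·0.1283 + 0.201·0.08821 + 0.208·0.08111) / 1.298 = 0.043 eV.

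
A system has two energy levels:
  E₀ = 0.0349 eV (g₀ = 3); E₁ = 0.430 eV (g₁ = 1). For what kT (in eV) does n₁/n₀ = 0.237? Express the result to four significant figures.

n₁/n₀ = (g₁/g₀) exp[−(E₁−E₀)/kT] = 0.237.
⇒ (E₁−E₀)/kT = ln((1/3)/0.237) = ln(1.40647) = 0.341083.
kT = 0.3951 eV / 0.341083 = 1.158 eV.

1.158 eV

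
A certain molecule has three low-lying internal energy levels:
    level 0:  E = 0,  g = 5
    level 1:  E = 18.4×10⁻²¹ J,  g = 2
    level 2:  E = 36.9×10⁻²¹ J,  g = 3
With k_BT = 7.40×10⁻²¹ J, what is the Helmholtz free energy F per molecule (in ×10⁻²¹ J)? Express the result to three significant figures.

-12.2 ×10⁻²¹ J

Eᵢ/kT = 0, 2.4865, 4.9865.
Z = Σ gᵢe^(−Eᵢ/kT) = 5·e^(−0) + 2·e^(−2.4865) + 3·e^(−4.9865) = 5.0000 + 0.16640 + 0.020489 = 5.1869.
F = −kT ln Z = −7.40 × ln(5.1869) = −7.40 × 1.6461 = -12.2 ×10⁻²¹ J.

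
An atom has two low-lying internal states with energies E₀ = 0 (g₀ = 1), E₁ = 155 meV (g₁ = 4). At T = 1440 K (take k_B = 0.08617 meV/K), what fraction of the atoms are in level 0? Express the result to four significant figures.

k_BT = 0.08617 × 1440 K = 124.085 meV.
Eᵢ/kT = 0, 1.24914.
Z = Σ gᵢe^(−Eᵢ/kT) = 1·e^(−0) + 4·e^(−1.24914) = 1.00000 + 1.14701 = 2.14701.
P₀ = g₀ e^(−E₀/kT) / Z = 1.00000/2.14701 = 0.4658.

0.4658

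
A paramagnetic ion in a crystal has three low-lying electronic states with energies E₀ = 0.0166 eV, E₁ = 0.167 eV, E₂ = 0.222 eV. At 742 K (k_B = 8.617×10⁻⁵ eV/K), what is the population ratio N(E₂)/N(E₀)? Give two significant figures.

0.040

k_BT = 8.617×10⁻⁵ × 742 K = 0.06394 eV.
n₂/n₀ = exp[−(E₂−E₀)/kT] = exp(−(0.2054 eV)/(0.06394 eV)) = exp(-3.212) = 0.040.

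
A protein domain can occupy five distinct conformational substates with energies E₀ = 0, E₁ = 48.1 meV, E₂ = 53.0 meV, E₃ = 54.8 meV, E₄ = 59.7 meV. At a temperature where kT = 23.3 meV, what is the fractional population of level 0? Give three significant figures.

0.713

Eᵢ/kT = 0, 2.0644, 2.2747, 2.3519, 2.5622.
Z = Σ e^(−Eᵢ/kT) = e^(−0) + e^(−2.0644) + e^(−2.2747) + e^(−2.3519) + e^(−2.5622) = 1.0000 + 0.12689 + 0.10283 + 0.095188 + 0.077135 = 1.4020.
P₀ = e^(−E₀/kT) / Z = 1.0000/1.4020 = 0.713.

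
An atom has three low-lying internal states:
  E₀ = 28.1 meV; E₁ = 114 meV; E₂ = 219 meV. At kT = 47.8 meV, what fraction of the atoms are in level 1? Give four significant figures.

Eᵢ/kT = 0.587866, 2.38494, 4.58159.
Z = Σ e^(−Eᵢ/kT) = e^(−0.587866) + e^(−2.38494) + e^(−4.58159) = 0.555511 + 0.0920945 + 0.0102386 = 0.657844.
P₁ = e^(−E₁/kT) / Z = 0.0920945/0.657844 = 0.1400.

0.1400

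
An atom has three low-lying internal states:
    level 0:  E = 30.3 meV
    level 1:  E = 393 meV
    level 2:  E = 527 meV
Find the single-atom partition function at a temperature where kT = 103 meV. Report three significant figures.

Eᵢ/kT = 0.29417, 3.8155, 5.1165.
Z = Σ e^(−Eᵢ/kT) = e^(−0.29417) + e^(−3.8155) + e^(−5.1165) = 0.74515 + 0.022027 + 0.0059970 = 0.77317.

Z = 0.773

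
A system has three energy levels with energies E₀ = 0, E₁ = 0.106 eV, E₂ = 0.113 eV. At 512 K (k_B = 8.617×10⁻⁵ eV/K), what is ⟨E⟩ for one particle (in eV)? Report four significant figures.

0.01569 eV

k_BT = 8.617×10⁻⁵ × 512 K = 0.0441190 eV.
Eᵢ/kT = 0, 2.40259, 2.56125.
Z = Σ e^(−Eᵢ/kT) = e^(−0) + e^(−2.40259) + e^(−2.56125) = 1.00000 + 0.0904833 + 0.0772082 = 1.16769.
⟨E⟩ = Σ Eᵢ e^(−Eᵢ/kT) / Z = (0·1.00000 + 0.106·0.0904833 + 0.113·0.0772082) / 1.16769 = 0.01569 eV.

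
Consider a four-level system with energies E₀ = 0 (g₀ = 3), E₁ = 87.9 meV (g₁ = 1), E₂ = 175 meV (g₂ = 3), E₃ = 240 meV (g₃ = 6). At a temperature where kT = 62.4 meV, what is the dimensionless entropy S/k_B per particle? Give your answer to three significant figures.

Eᵢ/kT = 0, 1.4087, 2.8045, 3.8462.
Z = Σ gᵢe^(−Eᵢ/kT) = 3·e^(−0) + 1·e^(−1.4087) + 3·e^(−2.8045) + 6·e^(−3.8462) = 3.0000 + 0.24446 + 0.18161 + 0.12816 = 3.5542.
⟨E⟩ = Σ EᵢPᵢ = 23.642 meV.
S/k_B = ln Z + ⟨E⟩/kT = ln(3.5542) + 23.642/62.4 = 1.2681 + 0.37888 = 1.65.

1.65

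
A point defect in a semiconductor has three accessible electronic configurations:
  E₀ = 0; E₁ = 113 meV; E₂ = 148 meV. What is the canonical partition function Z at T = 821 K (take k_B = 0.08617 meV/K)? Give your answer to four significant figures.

k_BT = 0.08617 × 821 K = 70.7456 meV.
Eᵢ/kT = 0, 1.59727, 2.09200.
Z = Σ e^(−Eᵢ/kT) = e^(−0) + e^(−1.59727) + e^(−2.09200) = 1.00000 + 0.202448 + 0.123440 = 1.32589.

Z = 1.326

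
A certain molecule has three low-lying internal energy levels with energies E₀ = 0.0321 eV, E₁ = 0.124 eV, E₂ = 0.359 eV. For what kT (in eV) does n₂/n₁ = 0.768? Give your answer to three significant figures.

0.890 eV

n₂/n₁ = exp[−(E₂−E₁)/kT] = 0.768.
⇒ (E₂−E₁)/kT = ln(1/0.768) = ln(1.3021) = 0.26398.
kT = 0.235 eV / 0.26398 = 0.890 eV.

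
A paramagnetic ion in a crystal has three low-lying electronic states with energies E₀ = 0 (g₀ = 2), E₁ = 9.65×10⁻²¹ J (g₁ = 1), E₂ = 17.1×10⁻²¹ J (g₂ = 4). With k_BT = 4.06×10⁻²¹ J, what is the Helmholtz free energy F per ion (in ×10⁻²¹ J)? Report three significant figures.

Eᵢ/kT = 0, 2.3768, 4.2118.
Z = Σ gᵢe^(−Eᵢ/kT) = 2·e^(−0) + 1·e^(−2.3768) + 4·e^(−4.2118) = 2.0000 + 0.092847 + 0.059279 = 2.1521.
F = −kT ln Z = −4.06 × ln(2.1521) = −4.06 × 0.76644 = -3.11 ×10⁻²¹ J.

-3.11 ×10⁻²¹ J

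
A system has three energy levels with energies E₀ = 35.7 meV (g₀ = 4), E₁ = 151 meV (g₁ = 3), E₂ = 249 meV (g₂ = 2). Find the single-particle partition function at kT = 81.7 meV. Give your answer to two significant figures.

Z = 3.2

Eᵢ/kT = 0.4370, 1.848, 3.048.
Z = Σ gᵢe^(−Eᵢ/kT) = 4·e^(−0.4370) + 3·e^(−1.848) + 2·e^(−3.048) = 2.584 + 0.4727 + 0.09491 = 3.152.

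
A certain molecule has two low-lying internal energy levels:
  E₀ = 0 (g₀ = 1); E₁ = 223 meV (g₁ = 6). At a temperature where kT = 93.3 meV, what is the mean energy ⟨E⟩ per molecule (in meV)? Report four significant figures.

Eᵢ/kT = 0, 2.39014.
Z = Σ gᵢe^(−Eᵢ/kT) = 1·e^(−0) + 6·e^(−2.39014) = 1.00000 + 0.549701 = 1.54970.
⟨E⟩ = Σ Eᵢ gᵢe^(−Eᵢ/kT) / Z = (0·1.00000 + 223·0.549701) / 1.54970 = 79.10 meV.

79.10 meV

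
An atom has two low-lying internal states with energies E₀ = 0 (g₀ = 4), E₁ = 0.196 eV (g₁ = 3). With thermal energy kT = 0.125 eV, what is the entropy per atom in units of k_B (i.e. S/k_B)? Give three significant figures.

1.74

Eᵢ/kT = 0, 1.5680.
Z = Σ gᵢe^(−Eᵢ/kT) = 4·e^(−0) + 3·e^(−1.5680) = 4.0000 + 0.62539 = 4.6254.
⟨E⟩ = Σ EᵢPᵢ = 0.026501 eV.
S/k_B = ln Z + ⟨E⟩/kT = ln(4.6254) + 0.026501/0.125 = 1.5316 + 0.21201 = 1.74.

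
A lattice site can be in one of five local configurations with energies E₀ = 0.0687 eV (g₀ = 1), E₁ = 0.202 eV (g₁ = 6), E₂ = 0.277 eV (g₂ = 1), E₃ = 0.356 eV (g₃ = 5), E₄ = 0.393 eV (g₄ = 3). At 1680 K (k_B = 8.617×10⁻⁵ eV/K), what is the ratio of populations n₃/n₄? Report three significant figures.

k_BT = 8.617×10⁻⁵ × 1680 K = 0.14477 eV.
n₃/n₄ = (g₃/g₄) exp[−(E₃−E₄)/kT] = (5/3) × exp(−(-0.037 eV)/(0.14477 eV)) = (5/3) × exp(0.25558) = 2.15.

2.15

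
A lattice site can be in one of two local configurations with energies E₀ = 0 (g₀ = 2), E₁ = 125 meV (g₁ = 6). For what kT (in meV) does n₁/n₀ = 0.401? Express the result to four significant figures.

n₁/n₀ = (g₁/g₀) exp[−(E₁−E₀)/kT] = 0.401.
⇒ (E₁−E₀)/kT = ln((6/2)/0.401) = ln(7.48130) = 2.01241.
kT = 125 meV / 2.01241 = 62.11 meV.

62.11 meV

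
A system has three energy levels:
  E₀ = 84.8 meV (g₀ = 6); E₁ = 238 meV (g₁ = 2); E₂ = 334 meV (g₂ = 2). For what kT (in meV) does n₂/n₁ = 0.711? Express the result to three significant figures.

281 meV

n₂/n₁ = (g₂/g₁) exp[−(E₂−E₁)/kT] = 0.711.
⇒ (E₂−E₁)/kT = ln((2/2)/0.711) = ln(1.4065) = 0.34110.
kT = 96 meV / 0.34110 = 281 meV.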